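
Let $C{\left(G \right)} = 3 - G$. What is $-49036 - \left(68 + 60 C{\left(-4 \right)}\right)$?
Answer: $-49524$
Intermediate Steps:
$-49036 - \left(68 + 60 C{\left(-4 \right)}\right) = -49036 - \left(68 + 60 \left(3 - -4\right)\right) = -49036 - \left(68 + 60 \left(3 + 4\right)\right) = -49036 - 488 = -49524$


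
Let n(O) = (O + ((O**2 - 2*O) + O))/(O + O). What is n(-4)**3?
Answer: -8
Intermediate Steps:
n(O) = O/2 (n(O) = (O + (O**2 - O))/((2*O)) = O**2*(1/(2*O)) = O/2)
n(-4)**3 = ((1/2)*(-4))**3 = (-2)**3 = -8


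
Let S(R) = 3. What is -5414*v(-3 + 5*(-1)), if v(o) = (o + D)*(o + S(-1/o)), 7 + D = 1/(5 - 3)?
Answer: -392515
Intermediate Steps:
D = -13/2 (D = -7 + 1/(5 - 3) = -7 + 1/2 = -7 + ½ = -13/2 ≈ -6.5000)
v(o) = (3 + o)*(-13/2 + o) (v(o) = (o - 13/2)*(o + 3) = (-13/2 + o)*(3 + o) = (3 + o)*(-13/2 + o))
-5414*v(-3 + 5*(-1)) = -5414*(-39/2 + (-3 + 5*(-1))² - 7*(-3 + 5*(-1))/2) = -5414*(-39/2 + (-3 - 5)² - 7*(-3 - 5)/2) = -5414*(-39/2 + (-8)² - 7/2*(-8)) = -5414*(-39/2 + 64 + 28) = -5414*145/2 = -392515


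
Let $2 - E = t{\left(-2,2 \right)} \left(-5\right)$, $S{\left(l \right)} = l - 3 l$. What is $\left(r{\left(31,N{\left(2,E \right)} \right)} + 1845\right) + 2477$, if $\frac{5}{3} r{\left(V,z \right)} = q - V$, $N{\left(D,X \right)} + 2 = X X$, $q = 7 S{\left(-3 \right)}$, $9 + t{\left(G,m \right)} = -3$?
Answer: $\frac{21643}{5} \approx 4328.6$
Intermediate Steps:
$t{\left(G,m \right)} = -12$ ($t{\left(G,m \right)} = -9 - 3 = -12$)
$S{\left(l \right)} = - 2 l$
$E = -58$ ($E = 2 - \left(-12\right) \left(-5\right) = 2 - 60 = -58$)
$q = 42$ ($q = 7 \left(\left(-2\right) \left(-3\right)\right) = 7 \cdot 6 = 42$)
$N{\left(D,X \right)} = -2 + X^{2}$ ($N{\left(D,X \right)} = -2 + X X = -2 + X^{2}$)
$r{\left(V,z \right)} = \frac{126}{5} - \frac{3 V}{5}$ ($r{\left(V,z \right)} = \frac{3 \left(42 - V\right)}{5} = \frac{126}{5} - \frac{3 V}{5}$)
$\left(r{\left(31,N{\left(2,E \right)} \right)} + 1845\right) + 2477 = \left(\left(\frac{126}{5} - \frac{93}{5}\right) + 1845\right) + 2477 = \left(\frac{33}{5} + 1845\right) + 2477 = \frac{9258}{5} + 2477 = \frac{21643}{5}$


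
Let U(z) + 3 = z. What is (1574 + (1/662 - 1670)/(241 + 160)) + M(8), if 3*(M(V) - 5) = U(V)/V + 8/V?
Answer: 5018433011/3185544 ≈ 1575.4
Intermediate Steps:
U(z) = -3 + z
M(V) = 5 + 8/(3*V) + (-3 + V)/(3*V) (M(V) = 5 + ((-3 + V)/V + 8/V)/3 = 5 + (8/V + (-3 + V)/V)/3 = 5 + (8/(3*V) + (-3 + V)/(3*V)) = 5 + 8/(3*V) + (-3 + V)/(3*V))
(1574 + (1/662 - 1670)/(241 + 160)) + M(8) = (1574 + (1/662 - 1670)/(241 + 160)) + (⅓)*(5 + 16*8)/8 = (1574 + (1/662 - 1670)/401) + (⅓)*(⅛)*(5 + 128) = (1574 - 1105539/662*1/401) + (⅓)*(⅛)*133 = (1574 - 1105539/265462) + 133/24 = 416731649/265462 + 133/24 = 5018433011/3185544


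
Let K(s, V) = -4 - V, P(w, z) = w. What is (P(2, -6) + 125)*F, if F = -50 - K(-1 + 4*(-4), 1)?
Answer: -5715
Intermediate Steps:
F = -45 (F = -50 - (-4 - 1*1) = -50 - (-4 - 1) = -50 - 1*(-5) = -50 + 5 = -45)
(P(2, -6) + 125)*F = (2 + 125)*(-45) = 127*(-45) = -5715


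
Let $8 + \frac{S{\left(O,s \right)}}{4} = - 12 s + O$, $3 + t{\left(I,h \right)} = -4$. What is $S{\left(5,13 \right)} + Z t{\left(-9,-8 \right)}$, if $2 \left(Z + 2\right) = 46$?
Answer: $-783$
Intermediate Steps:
$Z = 21$ ($Z = -2 + \frac{1}{2} \cdot 46 = -2 + 23 = 21$)
$t{\left(I,h \right)} = -7$ ($t{\left(I,h \right)} = -3 - 4 = -7$)
$S{\left(O,s \right)} = -32 - 48 s + 4 O$ ($S{\left(O,s \right)} = -32 + 4 \left(- 12 s + O\right) = -32 + 4 \left(O - 12 s\right) = -32 + \left(- 48 s + 4 O\right) = -32 - 48 s + 4 O$)
$S{\left(5,13 \right)} + Z t{\left(-9,-8 \right)} = \left(-32 - 624 + 4 \cdot 5\right) + 21 \left(-7\right) = \left(-32 - 624 + 20\right) - 147 = -636 - 147 = -783$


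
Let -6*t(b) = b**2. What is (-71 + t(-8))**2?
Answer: 60025/9 ≈ 6669.4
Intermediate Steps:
t(b) = -b**2/6
(-71 + t(-8))**2 = (-71 - 1/6*(-8)**2)**2 = (-71 - 1/6*64)**2 = (-71 - 32/3)**2 = (-245/3)**2 = 60025/9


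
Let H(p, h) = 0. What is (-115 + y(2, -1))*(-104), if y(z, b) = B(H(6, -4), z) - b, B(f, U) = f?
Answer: 11856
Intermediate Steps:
y(z, b) = -b (y(z, b) = 0 - b = -b)
(-115 + y(2, -1))*(-104) = (-115 - 1*(-1))*(-104) = (-115 + 1)*(-104) = -114*(-104) = 11856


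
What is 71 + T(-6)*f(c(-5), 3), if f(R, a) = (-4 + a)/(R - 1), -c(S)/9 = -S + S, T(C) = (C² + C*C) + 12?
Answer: 155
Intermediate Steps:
T(C) = 12 + 2*C² (T(C) = (C² + C²) + 12 = 2*C² + 12 = 12 + 2*C²)
c(S) = 0 (c(S) = -9*(-S + S) = -9*0 = 0)
f(R, a) = (-4 + a)/(-1 + R)
71 + T(-6)*f(c(-5), 3) = 71 + (12 + 2*(-6)²)*((-4 + 3)/(-1 + 0)) = 71 + (12 + 2*36)*(-1/(-1)) = 71 + (12 + 72)*(-1*(-1)) = 71 + 84*1 = 71 + 84 = 155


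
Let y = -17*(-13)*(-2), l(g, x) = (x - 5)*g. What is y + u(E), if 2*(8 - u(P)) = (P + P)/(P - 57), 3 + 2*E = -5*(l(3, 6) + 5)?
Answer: -68181/157 ≈ -434.27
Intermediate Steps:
l(g, x) = g*(-5 + x) (l(g, x) = (-5 + x)*g = g*(-5 + x))
E = -43/2 (E = -3/2 + (-5*(3*(-5 + 6) + 5))/2 = -3/2 + (-5*(3*1 + 5))/2 = -3/2 + (-5*(3 + 5))/2 = -3/2 + (-5*8)/2 = -3/2 + (½)*(-40) = -3/2 - 20 = -43/2 ≈ -21.500)
u(P) = 8 - P/(-57 + P) (u(P) = 8 - (P + P)/(2*(P - 57)) = 8 - 2*P/(2*(-57 + P)) = 8 - P/(-57 + P))
y = -442 (y = 221*(-2) = -442)
y + u(E) = -442 + (-456 + 7*(-43/2))/(-57 - 43/2) = -442 + (-456 - 301/2)/(-157/2) = -442 - 2/157*(-1213/2) = -442 + 1213/157 = -68181/157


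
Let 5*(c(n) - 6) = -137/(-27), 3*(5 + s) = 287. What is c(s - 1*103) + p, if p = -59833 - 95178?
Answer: -20925538/135 ≈ -1.5500e+5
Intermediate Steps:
s = 272/3 (s = -5 + (⅓)*287 = -5 + 287/3 = 272/3 ≈ 90.667)
c(n) = 947/135 (c(n) = 6 + (-137/(-27))/5 = 6 + (-137*(-1/27))/5 = 6 + (⅕)*(137/27) = 6 + 137/135 = 947/135)
p = -155011
c(s - 1*103) + p = 947/135 - 155011 = -20925538/135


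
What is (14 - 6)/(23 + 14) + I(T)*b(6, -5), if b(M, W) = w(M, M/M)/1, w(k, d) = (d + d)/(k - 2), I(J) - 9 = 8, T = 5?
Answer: 645/74 ≈ 8.7162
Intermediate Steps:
I(J) = 17 (I(J) = 9 + 8 = 17)
w(k, d) = 2*d/(-2 + k) (w(k, d) = (2*d)/(-2 + k) = 2*d/(-2 + k))
b(M, W) = 2/(-2 + M) (b(M, W) = (2*(M/M)/(-2 + M))/1 = (2*1/(-2 + M))*1 = (2/(-2 + M))*1 = 2/(-2 + M))
(14 - 6)/(23 + 14) + I(T)*b(6, -5) = (14 - 6)/(23 + 14) + 17*(2/(-2 + 6)) = 8/37 + 17*(2/4) = 8*(1/37) + 17*(2*(¼)) = 8/37 + 17*(½) = 8/37 + 17/2 = 645/74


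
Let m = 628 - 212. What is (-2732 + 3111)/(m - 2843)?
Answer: -379/2427 ≈ -0.15616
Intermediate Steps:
m = 416
(-2732 + 3111)/(m - 2843) = (-2732 + 3111)/(416 - 2843) = 379/(-2427) = 379*(-1/2427) = -379/2427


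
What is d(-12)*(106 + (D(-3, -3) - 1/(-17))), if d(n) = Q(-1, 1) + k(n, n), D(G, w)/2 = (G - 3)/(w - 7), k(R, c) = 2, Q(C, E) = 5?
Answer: 63819/85 ≈ 750.81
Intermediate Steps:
D(G, w) = 2*(-3 + G)/(-7 + w) (D(G, w) = 2*((G - 3)/(w - 7)) = 2*((-3 + G)/(-7 + w)) = 2*(-3 + G)/(-7 + w))
d(n) = 7 (d(n) = 5 + 2 = 7)
d(-12)*(106 + (D(-3, -3) - 1/(-17))) = 7*(106 + (2*(-3 - 3)/(-7 - 3) - 1/(-17))) = 7*(106 + (2*(-6)/(-10) - 1*(-1/17))) = 7*(106 + (2*(-⅒)*(-6) + 1/17)) = 7*(106 + (6/5 + 1/17)) = 7*(106 + 107/85) = 7*(9117/85) = 63819/85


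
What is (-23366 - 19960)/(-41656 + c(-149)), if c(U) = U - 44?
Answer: 43326/41849 ≈ 1.0353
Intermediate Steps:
c(U) = -44 + U
(-23366 - 19960)/(-41656 + c(-149)) = (-23366 - 19960)/(-41656 + (-44 - 149)) = -43326/(-41656 - 193) = -43326/(-41849) = -43326*(-1/41849) = 43326/41849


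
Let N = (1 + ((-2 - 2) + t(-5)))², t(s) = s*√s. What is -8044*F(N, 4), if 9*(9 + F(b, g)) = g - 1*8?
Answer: 683740/9 ≈ 75971.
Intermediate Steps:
t(s) = s^(3/2)
N = (-3 - 5*I*√5)² (N = (1 + ((-2 - 2) + (-5)^(3/2)))² = (1 + (-4 - 5*I*√5))² = (-3 - 5*I*√5)² ≈ -116.0 + 67.082*I)
F(b, g) = -89/9 + g/9 (F(b, g) = -9 + (g - 1*8)/9 = -9 + (g - 8)/9 = -9 + (-8 + g)/9 = -9 + (-8/9 + g/9) = -89/9 + g/9)
-8044*F(N, 4) = -8044*(-89/9 + (⅑)*4) = -8044*(-89/9 + 4/9) = -8044*(-85/9) = 683740/9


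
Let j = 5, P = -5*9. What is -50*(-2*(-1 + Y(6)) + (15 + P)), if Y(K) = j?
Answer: 1900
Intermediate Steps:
P = -45
Y(K) = 5
-50*(-2*(-1 + Y(6)) + (15 + P)) = -50*(-2*(-1 + 5) + (15 - 45)) = -50*(-2*4 - 30) = -50*(-8 - 30) = -50*(-38) = 1900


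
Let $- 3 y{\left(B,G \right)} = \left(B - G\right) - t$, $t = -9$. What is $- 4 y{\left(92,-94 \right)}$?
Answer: $260$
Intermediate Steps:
$y{\left(B,G \right)} = -3 - \frac{B}{3} + \frac{G}{3}$ ($y{\left(B,G \right)} = - \frac{\left(B - G\right) - -9}{3} = - \frac{\left(B - G\right) + 9}{3} = - \frac{9 + B - G}{3} = -3 - \frac{B}{3} + \frac{G}{3}$)
$- 4 y{\left(92,-94 \right)} = - 4 \left(-3 - \frac{92}{3} + \frac{1}{3} \left(-94\right)\right) = - 4 \left(-3 - \frac{92}{3} - \frac{94}{3}\right) = \left(-4\right) \left(-65\right) = 260$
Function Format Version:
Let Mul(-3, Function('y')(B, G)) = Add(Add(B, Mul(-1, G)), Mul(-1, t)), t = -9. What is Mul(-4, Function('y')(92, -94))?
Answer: 260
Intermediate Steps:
Function('y')(B, G) = Add(-3, Mul(Rational(-1, 3), B), Mul(Rational(1, 3), G)) (Function('y')(B, G) = Mul(Rational(-1, 3), Add(Add(B, Mul(-1, G)), Mul(-1, -9))) = Mul(Rational(-1, 3), Add(Add(B, Mul(-1, G)), 9)) = Mul(Rational(-1, 3), Add(9, B, Mul(-1, G))) = Add(-3, Mul(Rational(-1, 3), B), Mul(Rational(1, 3), G)))
Mul(-4, Function('y')(92, -94)) = Mul(-4, Add(-3, Mul(Rational(-1, 3), 92), Mul(Rational(1, 3), -94))) = Mul(-4, Add(-3, Rational(-92, 3), Rational(-94, 3))) = Mul(-4, -65) = 260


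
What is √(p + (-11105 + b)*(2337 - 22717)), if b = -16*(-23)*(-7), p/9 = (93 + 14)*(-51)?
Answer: √278769667 ≈ 16696.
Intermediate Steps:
p = -49113 (p = 9*((93 + 14)*(-51)) = 9*(107*(-51)) = 9*(-5457) = -49113)
b = -2576 (b = 368*(-7) = -2576)
√(p + (-11105 + b)*(2337 - 22717)) = √(-49113 + (-11105 - 2576)*(2337 - 22717)) = √(-49113 - 13681*(-20380)) = √(-49113 + 278818780) = √278769667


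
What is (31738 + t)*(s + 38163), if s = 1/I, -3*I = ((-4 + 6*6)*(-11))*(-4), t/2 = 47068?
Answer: 3381825352437/704 ≈ 4.8037e+9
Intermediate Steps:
t = 94136 (t = 2*47068 = 94136)
I = -1408/3 (I = -(-4 + 6*6)*(-11)*(-4)/3 = -(-4 + 36)*(-11)*(-4)/3 = -32*(-11)*(-4)/3 = -(-352)*(-4)/3 = -⅓*1408 = -1408/3 ≈ -469.33)
s = -3/1408 (s = 1/(-1408/3) = -3/1408 ≈ -0.0021307)
(31738 + t)*(s + 38163) = (31738 + 94136)*(-3/1408 + 38163) = 125874*(53733501/1408) = 3381825352437/704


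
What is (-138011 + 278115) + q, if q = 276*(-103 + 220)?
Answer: 172396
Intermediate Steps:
q = 32292 (q = 276*117 = 32292)
(-138011 + 278115) + q = (-138011 + 278115) + 32292 = 140104 + 32292 = 172396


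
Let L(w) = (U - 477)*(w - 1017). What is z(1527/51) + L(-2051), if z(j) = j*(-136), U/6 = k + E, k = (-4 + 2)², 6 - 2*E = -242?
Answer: -896860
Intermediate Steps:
E = 124 (E = 3 - ½*(-242) = 3 + 121 = 124)
k = 4 (k = (-2)² = 4)
U = 768 (U = 6*(4 + 124) = 6*128 = 768)
z(j) = -136*j
L(w) = -295947 + 291*w (L(w) = (768 - 477)*(w - 1017) = 291*(-1017 + w) = -295947 + 291*w)
z(1527/51) + L(-2051) = -207672/51 + (-295947 + 291*(-2051)) = -207672/51 + (-295947 - 596841) = -136*509/17 - 892788 = -4072 - 892788 = -896860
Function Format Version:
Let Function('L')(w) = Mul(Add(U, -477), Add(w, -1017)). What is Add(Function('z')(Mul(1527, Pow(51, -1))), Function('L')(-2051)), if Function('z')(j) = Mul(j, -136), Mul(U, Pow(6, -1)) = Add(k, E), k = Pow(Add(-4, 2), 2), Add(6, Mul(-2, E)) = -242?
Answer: -896860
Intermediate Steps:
E = 124 (E = Add(3, Mul(Rational(-1, 2), -242)) = Add(3, 121) = 124)
k = 4 (k = Pow(-2, 2) = 4)
U = 768 (U = Mul(6, Add(4, 124)) = Mul(6, 128) = 768)
Function('z')(j) = Mul(-136, j)
Function('L')(w) = Add(-295947, Mul(291, w)) (Function('L')(w) = Mul(Add(768, -477), Add(w, -1017)) = Mul(291, Add(-1017, w)) = Add(-295947, Mul(291, w)))
Add(Function('z')(Mul(1527, Pow(51, -1))), Function('L')(-2051)) = Add(Mul(-136, Mul(1527, Pow(51, -1))), Add(-295947, Mul(291, -2051))) = Add(Mul(-136, Mul(1527, Rational(1, 51))), Add(-295947, -596841)) = Add(Mul(-136, Rational(509, 17)), -892788) = Add(-4072, -892788) = -896860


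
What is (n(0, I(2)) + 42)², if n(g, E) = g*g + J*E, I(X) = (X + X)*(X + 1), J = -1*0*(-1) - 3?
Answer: 36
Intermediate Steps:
J = -3 (J = 0*(-1) - 3 = 0 - 3 = -3)
I(X) = 2*X*(1 + X) (I(X) = (2*X)*(1 + X) = 2*X*(1 + X))
n(g, E) = g² - 3*E (n(g, E) = g*g - 3*E = g² - 3*E)
(n(0, I(2)) + 42)² = ((0² - 6*2*(1 + 2)) + 42)² = ((0 - 6*2*3) + 42)² = ((0 - 3*12) + 42)² = ((0 - 36) + 42)² = (-36 + 42)² = 6² = 36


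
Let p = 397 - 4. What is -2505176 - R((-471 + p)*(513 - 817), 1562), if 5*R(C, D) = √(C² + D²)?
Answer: -2505176 - 2*√141174697/5 ≈ -2.5099e+6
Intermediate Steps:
p = 393
R(C, D) = √(C² + D²)/5
-2505176 - R((-471 + p)*(513 - 817), 1562) = -2505176 - √(((-471 + 393)*(513 - 817))² + 1562²)/5 = -2505176 - √((-78*(-304))² + 2439844)/5 = -2505176 - √(23712² + 2439844)/5 = -2505176 - √(562258944 + 2439844)/5 = -2505176 - √564698788/5 = -2505176 - 2*√141174697/5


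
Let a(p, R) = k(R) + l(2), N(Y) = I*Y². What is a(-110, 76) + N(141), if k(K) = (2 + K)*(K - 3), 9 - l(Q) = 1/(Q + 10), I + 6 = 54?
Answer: 11519891/12 ≈ 9.5999e+5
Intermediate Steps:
I = 48 (I = -6 + 54 = 48)
l(Q) = 9 - 1/(10 + Q) (l(Q) = 9 - 1/(Q + 10) = 9 - 1/(10 + Q))
k(K) = (-3 + K)*(2 + K) (k(K) = (2 + K)*(-3 + K) = (-3 + K)*(2 + K))
N(Y) = 48*Y²
a(p, R) = 35/12 + R² - R (a(p, R) = (-6 + R² - R) + (89 + 9*2)/(10 + 2) = (-6 + R² - R) + (89 + 18)/12 = (-6 + R² - R) + (1/12)*107 = (-6 + R² - R) + 107/12 = 35/12 + R² - R)
a(-110, 76) + N(141) = (35/12 + 76² - 1*76) + 48*141² = (35/12 + 5776 - 76) + 48*19881 = 68435/12 + 954288 = 11519891/12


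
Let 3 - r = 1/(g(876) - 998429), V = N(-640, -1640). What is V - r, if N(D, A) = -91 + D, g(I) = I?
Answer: -732203903/997553 ≈ -734.00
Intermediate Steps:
V = -731 (V = -91 - 640 = -731)
r = 2992660/997553 (r = 3 - 1/(876 - 998429) = 3 - 1/(-997553) = 3 - 1*(-1/997553) = 3 + 1/997553 = 2992660/997553 ≈ 3.0000)
V - r = -731 - 1*2992660/997553 = -731 - 2992660/997553 = -732203903/997553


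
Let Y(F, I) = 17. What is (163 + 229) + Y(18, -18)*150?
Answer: 2942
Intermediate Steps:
(163 + 229) + Y(18, -18)*150 = (163 + 229) + 17*150 = 392 + 2550 = 2942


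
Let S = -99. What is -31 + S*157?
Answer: -15574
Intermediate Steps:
-31 + S*157 = -31 - 99*157 = -31 - 15543 = -15574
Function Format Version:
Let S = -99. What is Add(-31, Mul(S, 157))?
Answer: -15574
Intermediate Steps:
Add(-31, Mul(S, 157)) = Add(-31, Mul(-99, 157)) = Add(-31, -15543) = -15574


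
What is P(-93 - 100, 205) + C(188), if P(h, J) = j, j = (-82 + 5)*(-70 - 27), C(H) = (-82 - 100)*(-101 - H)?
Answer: 60067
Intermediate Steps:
C(H) = 18382 + 182*H (C(H) = -182*(-101 - H) = 18382 + 182*H)
j = 7469 (j = -77*(-97) = 7469)
P(h, J) = 7469
P(-93 - 100, 205) + C(188) = 7469 + (18382 + 182*188) = 7469 + (18382 + 34216) = 7469 + 52598 = 60067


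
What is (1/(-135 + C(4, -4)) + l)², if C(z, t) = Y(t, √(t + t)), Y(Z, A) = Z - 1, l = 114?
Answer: 254689681/19600 ≈ 12994.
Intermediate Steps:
Y(Z, A) = -1 + Z
C(z, t) = -1 + t
(1/(-135 + C(4, -4)) + l)² = (1/(-135 + (-1 - 4)) + 114)² = (1/(-135 - 5) + 114)² = (1/(-140) + 114)² = (-1/140 + 114)² = (15959/140)² = 254689681/19600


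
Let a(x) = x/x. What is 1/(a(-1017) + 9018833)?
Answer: 1/9018834 ≈ 1.1088e-7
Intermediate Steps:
a(x) = 1
1/(a(-1017) + 9018833) = 1/(1 + 9018833) = 1/9018834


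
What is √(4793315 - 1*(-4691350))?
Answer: √9484665 ≈ 3079.7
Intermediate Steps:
√(4793315 - 1*(-4691350)) = √(4793315 + 4691350) = √9484665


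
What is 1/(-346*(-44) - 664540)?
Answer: -1/649316 ≈ -1.5401e-6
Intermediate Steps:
1/(-346*(-44) - 664540) = 1/(15224 - 664540) = 1/(-649316) = -1/649316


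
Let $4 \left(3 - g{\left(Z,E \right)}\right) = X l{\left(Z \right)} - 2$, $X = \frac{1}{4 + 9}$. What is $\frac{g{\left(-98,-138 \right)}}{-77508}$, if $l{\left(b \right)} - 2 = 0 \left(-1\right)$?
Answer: $- \frac{5}{111956} \approx -4.466 \cdot 10^{-5}$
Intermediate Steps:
$X = \frac{1}{13} \approx 0.076923$
$l{\left(b \right)} = 2$ ($l{\left(b \right)} = 2 + 0 \left(-1\right) = 2 + 0 = 2$)
$g{\left(Z,E \right)} = \frac{45}{13}$ ($g{\left(Z,E \right)} = 3 - \frac{\frac{1}{13} \cdot 2 - 2}{4} = 3 - \frac{\frac{2}{13} - 2}{4} = 3 - - \frac{6}{13} = 3 + \frac{6}{13} = \frac{45}{13}$)
$\frac{g{\left(-98,-138 \right)}}{-77508} = \frac{45}{13 \left(-77508\right)} = \frac{45}{13} \left(- \frac{1}{77508}\right) = - \frac{5}{111956}$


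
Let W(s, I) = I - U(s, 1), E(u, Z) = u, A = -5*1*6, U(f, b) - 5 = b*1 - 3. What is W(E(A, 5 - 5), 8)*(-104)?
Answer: -520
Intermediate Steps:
U(f, b) = 2 + b (U(f, b) = 5 + (b*1 - 3) = 5 + (b - 3) = 5 + (-3 + b) = 2 + b)
A = -30 (A = -5*6 = -30)
W(s, I) = -3 + I (W(s, I) = I - (2 + 1) = I - 1*3 = I - 3 = -3 + I)
W(E(A, 5 - 5), 8)*(-104) = (-3 + 8)*(-104) = 5*(-104) = -520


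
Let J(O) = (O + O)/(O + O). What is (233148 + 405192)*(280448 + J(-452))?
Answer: 179021814660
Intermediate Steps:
J(O) = 1 (J(O) = (2*O)/((2*O)) = (2*O)*(1/(2*O)) = 1)
(233148 + 405192)*(280448 + J(-452)) = (233148 + 405192)*(280448 + 1) = 638340*280449 = 179021814660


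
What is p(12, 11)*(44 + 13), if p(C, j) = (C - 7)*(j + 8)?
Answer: 5415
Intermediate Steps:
p(C, j) = (-7 + C)*(8 + j)
p(12, 11)*(44 + 13) = (-56 - 7*11 + 8*12 + 12*11)*(44 + 13) = (-56 - 77 + 96 + 132)*57 = 95*57 = 5415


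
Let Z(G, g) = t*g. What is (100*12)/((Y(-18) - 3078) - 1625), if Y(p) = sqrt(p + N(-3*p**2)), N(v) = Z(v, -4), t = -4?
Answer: -1881200/7372737 - 400*I*sqrt(2)/7372737 ≈ -0.25516 - 7.6727e-5*I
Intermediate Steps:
Z(G, g) = -4*g
N(v) = 16 (N(v) = -4*(-4) = 16)
Y(p) = sqrt(16 + p) (Y(p) = sqrt(p + 16) = sqrt(16 + p))
(100*12)/((Y(-18) - 3078) - 1625) = (100*12)/((sqrt(16 - 18) - 3078) - 1625) = 1200/((sqrt(-2) - 3078) - 1625) = 1200/((I*sqrt(2) - 3078) - 1625) = 1200/((-3078 + I*sqrt(2)) - 1625) = 1200/(-4703 + I*sqrt(2))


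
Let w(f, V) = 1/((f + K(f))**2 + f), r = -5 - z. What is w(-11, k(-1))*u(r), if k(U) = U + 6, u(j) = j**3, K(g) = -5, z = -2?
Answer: -27/245 ≈ -0.11020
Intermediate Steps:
r = -3 (r = -5 - 1*(-2) = -5 + 2 = -3)
k(U) = 6 + U
w(f, V) = 1/(f + (-5 + f)**2) (w(f, V) = 1/((f - 5)**2 + f) = 1/((-5 + f)**2 + f) = 1/(f + (-5 + f)**2))
w(-11, k(-1))*u(r) = (-3)**3/(-11 + (-5 - 11)**2) = -27/(-11 + (-16)**2) = -27/(-11 + 256) = -27/245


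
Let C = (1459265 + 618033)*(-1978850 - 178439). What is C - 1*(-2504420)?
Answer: -4481329620702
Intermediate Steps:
C = -4481332125122 (C = 2077298*(-2157289) = -4481332125122)
C - 1*(-2504420) = -4481332125122 - 1*(-2504420) = -4481332125122 + 2504420 = -4481329620702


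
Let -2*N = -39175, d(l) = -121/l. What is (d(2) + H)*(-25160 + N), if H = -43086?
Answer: 961735485/4 ≈ 2.4043e+8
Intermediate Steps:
N = 39175/2 (N = -½*(-39175) = 39175/2 ≈ 19588.)
(d(2) + H)*(-25160 + N) = (-121/2 - 43086)*(-25160 + 39175/2) = (-121*½ - 43086)*(-11145/2) = (-121/2 - 43086)*(-11145/2) = -86293/2*(-11145/2) = 961735485/4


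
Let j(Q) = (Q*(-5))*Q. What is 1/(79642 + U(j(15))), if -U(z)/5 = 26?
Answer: 1/79512 ≈ 1.2577e-5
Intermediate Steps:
j(Q) = -5*Q² (j(Q) = (-5*Q)*Q = -5*Q²)
U(z) = -130 (U(z) = -5*26 = -130)
1/(79642 + U(j(15))) = 1/(79642 - 130) = 1/79512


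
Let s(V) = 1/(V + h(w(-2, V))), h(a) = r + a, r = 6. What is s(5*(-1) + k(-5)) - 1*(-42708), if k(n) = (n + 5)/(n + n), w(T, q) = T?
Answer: 42707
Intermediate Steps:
h(a) = 6 + a
k(n) = (5 + n)/(2*n) (k(n) = (5 + n)/((2*n)) = (5 + n)*(1/(2*n)) = (5 + n)/(2*n))
s(V) = 1/(4 + V) (s(V) = 1/(V + (6 - 2)) = 1/(V + 4) = 1/(4 + V))
s(5*(-1) + k(-5)) - 1*(-42708) = 1/(4 + (5*(-1) + (1/2)*(5 - 5)/(-5))) - 1*(-42708) = 1/(4 + (-5 + (1/2)*(-1/5)*0)) + 42708 = 1/(4 + (-5 + 0)) + 42708 = 1/(4 - 5) + 42708 = 1/(-1) + 42708 = -1 + 42708 = 42707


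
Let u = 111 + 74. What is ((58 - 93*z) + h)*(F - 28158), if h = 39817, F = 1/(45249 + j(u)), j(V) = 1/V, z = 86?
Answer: -7513806605198111/8371066 ≈ -8.9759e+8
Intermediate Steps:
u = 185
F = 185/8371066 (F = 1/(45249 + 1/185) = 1/(8371066/185) = 185/8371066 ≈ 2.2100e-5)
((58 - 93*z) + h)*(F - 28158) = ((58 - 93*86) + 39817)*(185/8371066 - 28158) = ((58 - 7998) + 39817)*(-235712476243/8371066) = (-7940 + 39817)*(-235712476243/8371066) = 31877*(-235712476243/8371066) = -7513806605198111/8371066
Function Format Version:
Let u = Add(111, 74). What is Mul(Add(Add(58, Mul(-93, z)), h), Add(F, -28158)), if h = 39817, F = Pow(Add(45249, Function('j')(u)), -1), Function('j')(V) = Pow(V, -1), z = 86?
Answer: Rational(-7513806605198111, 8371066) ≈ -8.9759e+8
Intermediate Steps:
u = 185
F = Rational(185, 8371066) (F = Pow(Add(45249, Pow(185, -1)), -1) = Pow(Add(45249, Rational(1, 185)), -1) = Pow(Rational(8371066, 185), -1) = Rational(185, 8371066) ≈ 2.2100e-5)
Mul(Add(Add(58, Mul(-93, z)), h), Add(F, -28158)) = Mul(Add(Add(58, Mul(-93, 86)), 39817), Add(Rational(185, 8371066), -28158)) = Mul(Add(Add(58, -7998), 39817), Rational(-235712476243, 8371066)) = Mul(Add(-7940, 39817), Rational(-235712476243, 8371066)) = Mul(31877, Rational(-235712476243, 8371066)) = Rational(-7513806605198111, 8371066)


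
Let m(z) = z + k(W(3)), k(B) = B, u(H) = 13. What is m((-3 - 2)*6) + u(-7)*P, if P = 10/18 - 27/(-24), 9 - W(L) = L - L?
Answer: 61/72 ≈ 0.84722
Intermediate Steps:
W(L) = 9 (W(L) = 9 - (L - L) = 9 - 1*0 = 9 + 0 = 9)
P = 121/72 (P = 10*(1/18) - 27*(-1/24) = 5/9 + 9/8 = 121/72 ≈ 1.6806)
m(z) = 9 + z (m(z) = z + 9 = 9 + z)
m((-3 - 2)*6) + u(-7)*P = (9 + (-3 - 2)*6) + 13*(121/72) = (9 - 5*6) + 1573/72 = (9 - 30) + 1573/72 = -21 + 1573/72 = 61/72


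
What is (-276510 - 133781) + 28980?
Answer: -381311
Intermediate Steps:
(-276510 - 133781) + 28980 = -410291 + 28980 = -381311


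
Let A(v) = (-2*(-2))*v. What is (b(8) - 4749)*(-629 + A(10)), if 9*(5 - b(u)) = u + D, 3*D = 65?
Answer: 75496253/27 ≈ 2.7962e+6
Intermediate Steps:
D = 65/3 (D = (⅓)*65 = 65/3 ≈ 21.667)
b(u) = 70/27 - u/9 (b(u) = 5 - (u + 65/3)/9 = 5 - (65/3 + u)/9 = 5 + (-65/27 - u/9) = 70/27 - u/9)
A(v) = 4*v
(b(8) - 4749)*(-629 + A(10)) = ((70/27 - ⅑*8) - 4749)*(-629 + 4*10) = ((70/27 - 8/9) - 4749)*(-629 + 40) = (46/27 - 4749)*(-589) = -128177/27*(-589) = 75496253/27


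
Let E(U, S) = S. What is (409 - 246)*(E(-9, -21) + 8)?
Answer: -2119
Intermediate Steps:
(409 - 246)*(E(-9, -21) + 8) = (409 - 246)*(-21 + 8) = 163*(-13) = -2119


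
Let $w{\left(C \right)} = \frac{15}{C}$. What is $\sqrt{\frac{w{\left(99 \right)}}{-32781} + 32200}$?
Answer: $\frac{\sqrt{85445571229535}}{51513} \approx 179.44$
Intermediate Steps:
$\sqrt{\frac{w{\left(99 \right)}}{-32781} + 32200} = \sqrt{\frac{15 \cdot \frac{1}{99}}{-32781} + 32200} = \sqrt{15 \cdot \frac{1}{99} \left(- \frac{1}{32781}\right) + 32200} = \sqrt{\frac{5}{33} \left(- \frac{1}{32781}\right) + 32200} = \sqrt{- \frac{5}{1081773} + 32200} = \sqrt{\frac{34833090595}{1081773}} = \frac{\sqrt{85445571229535}}{51513}$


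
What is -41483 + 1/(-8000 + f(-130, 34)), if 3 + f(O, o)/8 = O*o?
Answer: -1799698473/43384 ≈ -41483.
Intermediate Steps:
f(O, o) = -24 + 8*O*o (f(O, o) = -24 + 8*(O*o) = -24 + 8*O*o)
-41483 + 1/(-8000 + f(-130, 34)) = -41483 + 1/(-8000 + (-24 + 8*(-130)*34)) = -41483 + 1/(-8000 + (-24 - 35360)) = -41483 + 1/(-8000 - 35384) = -41483 + 1/(-43384) = -41483 - 1/43384 = -1799698473/43384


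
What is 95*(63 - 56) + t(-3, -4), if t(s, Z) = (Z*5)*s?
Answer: 725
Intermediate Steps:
t(s, Z) = 5*Z*s (t(s, Z) = (5*Z)*s = 5*Z*s)
95*(63 - 56) + t(-3, -4) = 95*(63 - 56) + 5*(-4)*(-3) = 95*7 + 60 = 665 + 60 = 725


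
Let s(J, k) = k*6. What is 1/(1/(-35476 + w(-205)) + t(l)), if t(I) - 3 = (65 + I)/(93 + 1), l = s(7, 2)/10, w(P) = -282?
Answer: 4201565/15563552 ≈ 0.26996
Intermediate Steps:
s(J, k) = 6*k
l = 6/5 (l = (6*2)/10 = 12*(1/10) = 6/5 ≈ 1.2000)
t(I) = 347/94 + I/94 (t(I) = 3 + (65 + I)/(93 + 1) = 3 + (65 + I)/94 = 3 + (65 + I)*(1/94) = 3 + (65/94 + I/94) = 347/94 + I/94)
1/(1/(-35476 + w(-205)) + t(l)) = 1/(1/(-35476 - 282) + (347/94 + (1/94)*(6/5))) = 1/(1/(-35758) + (347/94 + 3/235)) = 1/(-1/35758 + 1741/470) = 1/(15563552/4201565) = 4201565/15563552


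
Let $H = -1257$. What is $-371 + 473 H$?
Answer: $-594932$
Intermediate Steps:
$-371 + 473 H = -371 + 473 \left(-1257\right) = -371 - 594561 = -594932$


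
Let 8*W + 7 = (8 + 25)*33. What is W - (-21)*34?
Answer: 3397/4 ≈ 849.25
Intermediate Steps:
W = 541/4 (W = -7/8 + ((8 + 25)*33)/8 = -7/8 + (33*33)/8 = -7/8 + (1/8)*1089 = -7/8 + 1089/8 = 541/4 ≈ 135.25)
W - (-21)*34 = 541/4 - (-21)*34 = 541/4 - 1*(-714) = 541/4 + 714 = 3397/4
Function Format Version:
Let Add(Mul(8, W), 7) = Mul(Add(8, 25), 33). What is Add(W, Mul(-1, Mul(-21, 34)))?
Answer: Rational(3397, 4) ≈ 849.25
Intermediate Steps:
W = Rational(541, 4) (W = Add(Rational(-7, 8), Mul(Rational(1, 8), Mul(Add(8, 25), 33))) = Add(Rational(-7, 8), Mul(Rational(1, 8), Mul(33, 33))) = Add(Rational(-7, 8), Mul(Rational(1, 8), 1089)) = Add(Rational(-7, 8), Rational(1089, 8)) = Rational(541, 4) ≈ 135.25)
Add(W, Mul(-1, Mul(-21, 34))) = Add(Rational(541, 4), Mul(-1, Mul(-21, 34))) = Add(Rational(541, 4), Mul(-1, -714)) = Add(Rational(541, 4), 714) = Rational(3397, 4)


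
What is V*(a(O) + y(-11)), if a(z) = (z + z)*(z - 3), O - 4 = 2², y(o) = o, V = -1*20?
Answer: -1380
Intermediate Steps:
V = -20
O = 8 (O = 4 + 2² = 4 + 4 = 8)
a(z) = 2*z*(-3 + z) (a(z) = (2*z)*(-3 + z) = 2*z*(-3 + z))
V*(a(O) + y(-11)) = -20*(2*8*(-3 + 8) - 11) = -20*(2*8*5 - 11) = -20*(80 - 11) = -20*69 = -1380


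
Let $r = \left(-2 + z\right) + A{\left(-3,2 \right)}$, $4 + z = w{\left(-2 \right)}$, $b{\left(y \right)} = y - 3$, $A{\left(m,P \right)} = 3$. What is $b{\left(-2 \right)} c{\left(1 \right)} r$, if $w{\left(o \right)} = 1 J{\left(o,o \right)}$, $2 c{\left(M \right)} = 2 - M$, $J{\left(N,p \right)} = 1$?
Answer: $5$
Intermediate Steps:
$c{\left(M \right)} = 1 - \frac{M}{2}$ ($c{\left(M \right)} = \frac{2 - M}{2} = 1 - \frac{M}{2}$)
$b{\left(y \right)} = -3 + y$
$w{\left(o \right)} = 1$ ($w{\left(o \right)} = 1 \cdot 1 = 1$)
$z = -3$ ($z = -4 + 1 = -3$)
$r = -2$ ($r = \left(-2 - 3\right) + 3 = -5 + 3 = -2$)
$b{\left(-2 \right)} c{\left(1 \right)} r = \left(-3 - 2\right) \left(1 - \frac{1}{2}\right) \left(-2\right) = - 5 \left(1 - \frac{1}{2}\right) \left(-2\right) = \left(-5\right) \frac{1}{2} \left(-2\right) = \left(- \frac{5}{2}\right) \left(-2\right) = 5$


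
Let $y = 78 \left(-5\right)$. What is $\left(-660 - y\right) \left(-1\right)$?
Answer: $270$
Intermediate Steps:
$y = -390$
$\left(-660 - y\right) \left(-1\right) = \left(-660 - -390\right) \left(-1\right) = \left(-660 + 390\right) \left(-1\right) = \left(-270\right) \left(-1\right) = 270$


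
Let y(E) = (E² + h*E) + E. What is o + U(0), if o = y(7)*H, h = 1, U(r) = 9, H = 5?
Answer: 324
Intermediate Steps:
y(E) = E² + 2*E (y(E) = (E² + 1*E) + E = (E² + E) + E = (E + E²) + E = E² + 2*E)
o = 315 (o = (7*(2 + 7))*5 = (7*9)*5 = 63*5 = 315)
o + U(0) = 315 + 9 = 324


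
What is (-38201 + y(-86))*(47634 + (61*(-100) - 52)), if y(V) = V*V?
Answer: -1277853010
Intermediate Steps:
y(V) = V**2
(-38201 + y(-86))*(47634 + (61*(-100) - 52)) = (-38201 + (-86)**2)*(47634 + (61*(-100) - 52)) = (-38201 + 7396)*(47634 + (-6100 - 52)) = -30805*(47634 - 6152) = -30805*41482 = -1277853010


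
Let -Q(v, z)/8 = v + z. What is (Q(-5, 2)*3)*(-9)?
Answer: -648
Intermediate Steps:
Q(v, z) = -8*v - 8*z (Q(v, z) = -8*(v + z) = -8*v - 8*z)
(Q(-5, 2)*3)*(-9) = ((-8*(-5) - 8*2)*3)*(-9) = ((40 - 16)*3)*(-9) = (24*3)*(-9) = 72*(-9) = -648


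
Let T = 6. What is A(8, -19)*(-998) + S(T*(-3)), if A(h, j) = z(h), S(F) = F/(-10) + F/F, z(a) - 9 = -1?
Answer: -39906/5 ≈ -7981.2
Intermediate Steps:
z(a) = 8 (z(a) = 9 - 1 = 8)
S(F) = 1 - F/10 (S(F) = F*(-⅒) + 1 = -F/10 + 1 = 1 - F/10)
A(h, j) = 8
A(8, -19)*(-998) + S(T*(-3)) = 8*(-998) + (1 - 3*(-3)/5) = -7984 + (1 - ⅒*(-18)) = -7984 + (1 + 9/5) = -7984 + 14/5 = -39906/5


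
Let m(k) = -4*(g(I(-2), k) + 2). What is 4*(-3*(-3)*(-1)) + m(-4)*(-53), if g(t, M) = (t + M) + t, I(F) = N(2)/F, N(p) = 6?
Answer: -1732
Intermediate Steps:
I(F) = 6/F
g(t, M) = M + 2*t (g(t, M) = (M + t) + t = M + 2*t)
m(k) = 16 - 4*k (m(k) = -4*((k + 2*(6/(-2))) + 2) = -4*((k + 2*(6*(-1/2))) + 2) = -4*((k + 2*(-3)) + 2) = -4*((k - 6) + 2) = -4*((-6 + k) + 2) = -4*(-4 + k) = 16 - 4*k)
4*(-3*(-3)*(-1)) + m(-4)*(-53) = 4*(-3*(-3)*(-1)) + (16 - 4*(-4))*(-53) = 4*(9*(-1)) + (16 + 16)*(-53) = 4*(-9) + 32*(-53) = -36 - 1696 = -1732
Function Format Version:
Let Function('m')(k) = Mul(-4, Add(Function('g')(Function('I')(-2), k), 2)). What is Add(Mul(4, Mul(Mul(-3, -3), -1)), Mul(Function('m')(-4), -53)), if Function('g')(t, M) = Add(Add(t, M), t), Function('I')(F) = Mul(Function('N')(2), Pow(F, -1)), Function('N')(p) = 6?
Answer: -1732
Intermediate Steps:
Function('I')(F) = Mul(6, Pow(F, -1))
Function('g')(t, M) = Add(M, Mul(2, t)) (Function('g')(t, M) = Add(Add(M, t), t) = Add(M, Mul(2, t)))
Function('m')(k) = Add(16, Mul(-4, k)) (Function('m')(k) = Mul(-4, Add(Add(k, Mul(2, Mul(6, Pow(-2, -1)))), 2)) = Mul(-4, Add(Add(k, Mul(2, Mul(6, Rational(-1, 2)))), 2)) = Mul(-4, Add(Add(k, Mul(2, -3)), 2)) = Mul(-4, Add(Add(k, -6), 2)) = Mul(-4, Add(Add(-6, k), 2)) = Mul(-4, Add(-4, k)) = Add(16, Mul(-4, k)))
Add(Mul(4, Mul(Mul(-3, -3), -1)), Mul(Function('m')(-4), -53)) = Add(Mul(4, Mul(Mul(-3, -3), -1)), Mul(Add(16, Mul(-4, -4)), -53)) = Add(Mul(4, Mul(9, -1)), Mul(Add(16, 16), -53)) = Add(Mul(4, -9), Mul(32, -53)) = Add(-36, -1696) = -1732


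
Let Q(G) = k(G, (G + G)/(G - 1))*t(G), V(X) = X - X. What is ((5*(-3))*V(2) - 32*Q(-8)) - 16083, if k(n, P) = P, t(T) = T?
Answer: -140651/9 ≈ -15628.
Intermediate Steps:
V(X) = 0
Q(G) = 2*G²/(-1 + G) (Q(G) = ((G + G)/(G - 1))*G = ((2*G)/(-1 + G))*G = (2*G/(-1 + G))*G = 2*G²/(-1 + G))
((5*(-3))*V(2) - 32*Q(-8)) - 16083 = ((5*(-3))*0 - 64*(-8)²/(-1 - 8)) - 16083 = (-15*0 - 64*64/(-9)) - 16083 = (0 - 64*64*(-1)/9) - 16083 = (0 - 32*(-128/9)) - 16083 = (0 + 4096/9) - 16083 = 4096/9 - 16083 = -140651/9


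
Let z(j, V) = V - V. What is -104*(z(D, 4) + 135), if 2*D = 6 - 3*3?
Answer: -14040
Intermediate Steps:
D = -3/2 (D = (6 - 3*3)/2 = (6 - 9)/2 = (½)*(-3) = -3/2 ≈ -1.5000)
z(j, V) = 0
-104*(z(D, 4) + 135) = -104*(0 + 135) = -104*135 = -14040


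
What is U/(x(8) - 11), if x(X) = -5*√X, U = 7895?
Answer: 86845/79 - 78950*√2/79 ≈ -314.01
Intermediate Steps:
U/(x(8) - 11) = 7895/(-10*√2 - 11) = 7895/(-11 - 10*√2)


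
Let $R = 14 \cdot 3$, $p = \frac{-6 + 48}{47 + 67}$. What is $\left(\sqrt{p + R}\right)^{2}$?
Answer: $\frac{805}{19} \approx 42.368$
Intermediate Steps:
$p = \frac{7}{19}$ ($p = \frac{42}{114} = 42 \cdot \frac{1}{114} = \frac{7}{19} \approx 0.36842$)
$R = 42$
$\left(\sqrt{p + R}\right)^{2} = \left(\sqrt{\frac{7}{19} + 42}\right)^{2} = \left(\sqrt{\frac{805}{19}}\right)^{2} = \left(\frac{\sqrt{15295}}{19}\right)^{2} = \frac{805}{19}$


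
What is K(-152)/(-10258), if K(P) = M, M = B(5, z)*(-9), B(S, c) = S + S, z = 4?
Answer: 45/5129 ≈ 0.0087736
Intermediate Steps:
B(S, c) = 2*S
M = -90 (M = (2*5)*(-9) = 10*(-9) = -90)
K(P) = -90
K(-152)/(-10258) = -90/(-10258) = -90*(-1/10258) = 45/5129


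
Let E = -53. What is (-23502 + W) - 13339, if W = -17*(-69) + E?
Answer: -35721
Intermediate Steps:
W = 1120 (W = -17*(-69) - 53 = 1173 - 53 = 1120)
(-23502 + W) - 13339 = (-23502 + 1120) - 13339 = -22382 - 13339 = -35721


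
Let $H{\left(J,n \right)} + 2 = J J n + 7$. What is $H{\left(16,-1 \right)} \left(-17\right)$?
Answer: $4267$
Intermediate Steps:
$H{\left(J,n \right)} = 5 + n J^{2}$ ($H{\left(J,n \right)} = -2 + \left(J J n + 7\right) = -2 + \left(J^{2} n + 7\right) = -2 + \left(n J^{2} + 7\right) = -2 + \left(7 + n J^{2}\right) = 5 + n J^{2}$)
$H{\left(16,-1 \right)} \left(-17\right) = \left(5 - 16^{2}\right) \left(-17\right) = \left(5 - 256\right) \left(-17\right) = \left(-251\right) \left(-17\right) = 4267$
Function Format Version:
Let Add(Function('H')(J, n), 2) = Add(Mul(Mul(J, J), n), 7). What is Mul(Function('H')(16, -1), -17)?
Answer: 4267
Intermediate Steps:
Function('H')(J, n) = Add(5, Mul(n, Pow(J, 2))) (Function('H')(J, n) = Add(-2, Add(Mul(Mul(J, J), n), 7)) = Add(-2, Add(Mul(Pow(J, 2), n), 7)) = Add(-2, Add(Mul(n, Pow(J, 2)), 7)) = Add(-2, Add(7, Mul(n, Pow(J, 2)))) = Add(5, Mul(n, Pow(J, 2))))
Mul(Function('H')(16, -1), -17) = Mul(Add(5, Mul(-1, Pow(16, 2))), -17) = Mul(Add(5, Mul(-1, 256)), -17) = Mul(Add(5, -256), -17) = Mul(-251, -17) = 4267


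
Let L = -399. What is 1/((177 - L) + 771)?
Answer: 1/1347 ≈ 0.00074239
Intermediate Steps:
1/((177 - L) + 771) = 1/((177 - 1*(-399)) + 771) = 1/((177 + 399) + 771) = 1/(576 + 771) = 1/1347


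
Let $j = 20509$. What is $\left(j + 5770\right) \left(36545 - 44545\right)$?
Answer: $-210232000$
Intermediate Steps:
$\left(j + 5770\right) \left(36545 - 44545\right) = \left(20509 + 5770\right) \left(36545 - 44545\right) = 26279 \left(-8000\right) = -210232000$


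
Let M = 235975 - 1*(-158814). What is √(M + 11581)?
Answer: √406370 ≈ 637.47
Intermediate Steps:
M = 394789 (M = 235975 + 158814 = 394789)
√(M + 11581) = √(394789 + 11581) = √406370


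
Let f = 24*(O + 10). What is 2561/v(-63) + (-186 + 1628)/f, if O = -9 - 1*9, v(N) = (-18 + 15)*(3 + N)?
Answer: 9673/1440 ≈ 6.7174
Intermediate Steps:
v(N) = -9 - 3*N (v(N) = -3*(3 + N) = -9 - 3*N)
O = -18 (O = -9 - 9 = -18)
f = -192 (f = 24*(-18 + 10) = 24*(-8) = -192)
2561/v(-63) + (-186 + 1628)/f = 2561/(-9 - 3*(-63)) + (-186 + 1628)/(-192) = 2561/(-9 + 189) + 1442*(-1/192) = 2561/180 - 721/96 = 9673/1440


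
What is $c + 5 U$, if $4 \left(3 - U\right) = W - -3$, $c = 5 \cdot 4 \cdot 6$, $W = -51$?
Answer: $195$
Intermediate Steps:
$c = 120$ ($c = 20 \cdot 6 = 120$)
$U = 15$ ($U = 3 - \frac{-51 - -3}{4} = 3 - \frac{-51 + 3}{4} = 3 - -12 = 3 + 12 = 15$)
$c + 5 U = 120 + 5 \cdot 15 = 120 + 75 = 195$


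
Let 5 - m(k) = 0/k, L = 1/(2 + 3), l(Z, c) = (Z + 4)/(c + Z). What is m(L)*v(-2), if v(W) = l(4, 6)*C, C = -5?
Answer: -20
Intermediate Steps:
l(Z, c) = (4 + Z)/(Z + c)
L = 1/5 ≈ 0.20000
m(k) = 5 (m(k) = 5 - 0/k = 5 - 1*0 = 5 + 0 = 5)
v(W) = -4 (v(W) = ((4 + 4)/(4 + 6))*(-5) = (8/10)*(-5) = ((1/10)*8)*(-5) = (4/5)*(-5) = -4)
m(L)*v(-2) = 5*(-4) = -20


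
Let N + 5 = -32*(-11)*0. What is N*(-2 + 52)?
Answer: -250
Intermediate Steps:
N = -5 (N = -5 - 32*(-11)*0 = -5 + 352*0 = -5 + 0 = -5)
N*(-2 + 52) = -5*(-2 + 52) = -5*50 = -250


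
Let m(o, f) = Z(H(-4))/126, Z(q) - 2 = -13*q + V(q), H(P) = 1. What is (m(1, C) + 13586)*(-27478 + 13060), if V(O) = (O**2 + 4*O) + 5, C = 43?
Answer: -1371179835/7 ≈ -1.9588e+8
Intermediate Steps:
V(O) = 5 + O**2 + 4*O
Z(q) = 7 + q**2 - 9*q (Z(q) = 2 + (-13*q + (5 + q**2 + 4*q)) = 2 + (5 + q**2 - 9*q) = 7 + q**2 - 9*q)
m(o, f) = -1/126 (m(o, f) = (7 + 1**2 - 9*1)/126 = (7 + 1 - 9)*(1/126) = -1*1/126 = -1/126)
(m(1, C) + 13586)*(-27478 + 13060) = (-1/126 + 13586)*(-27478 + 13060) = (1711835/126)*(-14418) = -1371179835/7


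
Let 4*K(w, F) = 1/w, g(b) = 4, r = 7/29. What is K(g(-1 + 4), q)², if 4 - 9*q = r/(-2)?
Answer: 1/256 ≈ 0.0039063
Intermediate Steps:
r = 7/29 (r = 7*(1/29) = 7/29 ≈ 0.24138)
q = 239/522 (q = 4/9 - 7/(261*(-2)) = 4/9 - 7*(-1)/(261*2) = 4/9 - ⅑*(-7/58) = 4/9 + 7/522 = 239/522 ≈ 0.45785)
K(w, F) = 1/(4*w)
K(g(-1 + 4), q)² = ((¼)/4)² = ((¼)*(¼))² = (1/16)² = 1/256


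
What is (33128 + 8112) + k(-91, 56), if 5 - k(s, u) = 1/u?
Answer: 2309719/56 ≈ 41245.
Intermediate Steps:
k(s, u) = 5 - 1/u
(33128 + 8112) + k(-91, 56) = (33128 + 8112) + (5 - 1/56) = 41240 + (5 - 1*1/56) = 41240 + (5 - 1/56) = 41240 + 279/56 = 2309719/56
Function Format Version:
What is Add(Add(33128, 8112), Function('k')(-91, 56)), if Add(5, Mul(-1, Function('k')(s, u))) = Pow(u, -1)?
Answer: Rational(2309719, 56) ≈ 41245.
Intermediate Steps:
Function('k')(s, u) = Add(5, Mul(-1, Pow(u, -1)))
Add(Add(33128, 8112), Function('k')(-91, 56)) = Add(Add(33128, 8112), Add(5, Mul(-1, Pow(56, -1)))) = Add(41240, Add(5, Mul(-1, Rational(1, 56)))) = Add(41240, Add(5, Rational(-1, 56))) = Add(41240, Rational(279, 56)) = Rational(2309719, 56)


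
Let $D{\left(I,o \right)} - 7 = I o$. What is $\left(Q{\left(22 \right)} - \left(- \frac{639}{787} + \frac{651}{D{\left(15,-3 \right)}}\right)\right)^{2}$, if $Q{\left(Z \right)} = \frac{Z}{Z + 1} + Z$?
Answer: $\frac{791443464086025}{473121114244} \approx 1672.8$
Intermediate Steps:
$D{\left(I,o \right)} = 7 + I o$
$Q{\left(Z \right)} = Z + \frac{Z}{1 + Z}$ ($Q{\left(Z \right)} = \frac{Z}{1 + Z} + Z = Z + \frac{Z}{1 + Z}$)
$\left(Q{\left(22 \right)} - \left(- \frac{639}{787} + \frac{651}{D{\left(15,-3 \right)}}\right)\right)^{2} = \left(\frac{22 \left(2 + 22\right)}{1 + 22} - \left(- \frac{639}{787} + \frac{651}{7 + 15 \left(-3\right)}\right)\right)^{2} = \left(22 \cdot \frac{1}{23} \cdot 24 - \left(- \frac{639}{787} + \frac{651}{7 - 45}\right)\right)^{2} = \left(22 \cdot \frac{1}{23} \cdot 24 - \left(- \frac{639}{787} + \frac{651}{-38}\right)\right)^{2} = \left(\frac{528}{23} + \left(\left(-651\right) \left(- \frac{1}{38}\right) + \frac{639}{787}\right)\right)^{2} = \left(\frac{528}{23} + \left(\frac{651}{38} + \frac{639}{787}\right)\right)^{2} = \left(\frac{528}{23} + \frac{536619}{29906}\right)^{2} = \left(\frac{28132605}{687838}\right)^{2} = \frac{791443464086025}{473121114244}$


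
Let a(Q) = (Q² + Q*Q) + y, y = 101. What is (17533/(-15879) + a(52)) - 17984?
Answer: -198108058/15879 ≈ -12476.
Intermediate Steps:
a(Q) = 101 + 2*Q² (a(Q) = (Q² + Q*Q) + 101 = (Q² + Q²) + 101 = 2*Q² + 101 = 101 + 2*Q²)
(17533/(-15879) + a(52)) - 17984 = (17533/(-15879) + (101 + 2*52²)) - 17984 = (17533*(-1/15879) + (101 + 2*2704)) - 17984 = (-17533/15879 + (101 + 5408)) - 17984 = (-17533/15879 + 5509) - 17984 = 87459878/15879 - 17984 = -198108058/15879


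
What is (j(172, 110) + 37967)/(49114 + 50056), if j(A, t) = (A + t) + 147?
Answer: 19198/49585 ≈ 0.38717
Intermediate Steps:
j(A, t) = 147 + A + t
(j(172, 110) + 37967)/(49114 + 50056) = ((147 + 172 + 110) + 37967)/(49114 + 50056) = (429 + 37967)/99170 = 38396*(1/99170) = 19198/49585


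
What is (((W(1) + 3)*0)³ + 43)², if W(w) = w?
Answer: 1849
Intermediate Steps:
(((W(1) + 3)*0)³ + 43)² = (((1 + 3)*0)³ + 43)² = ((4*0)³ + 43)² = (0³ + 43)² = (0 + 43)² = 43² = 1849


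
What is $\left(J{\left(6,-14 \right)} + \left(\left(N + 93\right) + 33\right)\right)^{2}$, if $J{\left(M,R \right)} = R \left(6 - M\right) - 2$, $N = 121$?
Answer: $60025$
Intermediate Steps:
$J{\left(M,R \right)} = -2 + R \left(6 - M\right)$ ($J{\left(M,R \right)} = R \left(6 - M\right) - 2 = -2 + R \left(6 - M\right)$)
$\left(J{\left(6,-14 \right)} + \left(\left(N + 93\right) + 33\right)\right)^{2} = \left(\left(-2 + 6 \left(-14\right) - 6 \left(-14\right)\right) + \left(\left(121 + 93\right) + 33\right)\right)^{2} = \left(\left(-2 - 84 + 84\right) + \left(214 + 33\right)\right)^{2} = \left(-2 + 247\right)^{2} = 245^{2} = 60025$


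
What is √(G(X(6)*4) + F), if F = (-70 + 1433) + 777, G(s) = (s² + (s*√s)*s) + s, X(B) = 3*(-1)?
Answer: 4*√(142 + 18*I*√3) ≈ 47.948 + 5.2017*I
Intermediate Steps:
X(B) = -3
G(s) = s + s² + s^(5/2) (G(s) = (s² + s^(3/2)*s) + s = (s² + s^(5/2)) + s = s + s² + s^(5/2))
F = 2140 (F = 1363 + 777 = 2140)
√(G(X(6)*4) + F) = √((-3*4 + (-3*4)² + (-3*4)^(5/2)) + 2140) = √((-12 + (-12)² + (-12)^(5/2)) + 2140) = √((-12 + 144 + 288*I*√3) + 2140) = √((132 + 288*I*√3) + 2140) = √(2272 + 288*I*√3)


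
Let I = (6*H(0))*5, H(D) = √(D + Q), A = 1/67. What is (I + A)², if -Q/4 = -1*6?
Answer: 96962401/4489 + 120*√6/67 ≈ 21604.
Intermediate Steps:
Q = 24 (Q = -(-4)*6 = -4*(-6) = 24)
A = 1/67 ≈ 0.014925
H(D) = √(24 + D) (H(D) = √(D + 24) = √(24 + D))
I = 60*√6 (I = (6*√(24 + 0))*5 = (6*√24)*5 = (6*(2*√6))*5 = (12*√6)*5 = 60*√6 ≈ 146.97)
(I + A)² = (60*√6 + 1/67)² = (1/67 + 60*√6)²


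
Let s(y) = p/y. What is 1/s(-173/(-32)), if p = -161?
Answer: -173/5152 ≈ -0.033579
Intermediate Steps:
s(y) = -161/y
1/s(-173/(-32)) = 1/(-161/((-173/(-32)))) = 1/(-161/((-173*(-1/32)))) = 1/(-161/173/32) = 1/(-161*32/173) = 1/(-5152/173) = -173/5152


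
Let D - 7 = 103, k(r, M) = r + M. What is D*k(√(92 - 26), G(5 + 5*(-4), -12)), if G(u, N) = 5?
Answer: 550 + 110*√66 ≈ 1443.6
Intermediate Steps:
k(r, M) = M + r
D = 110 (D = 7 + 103 = 110)
D*k(√(92 - 26), G(5 + 5*(-4), -12)) = 110*(5 + √(92 - 26)) = 110*(5 + √66) = 550 + 110*√66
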